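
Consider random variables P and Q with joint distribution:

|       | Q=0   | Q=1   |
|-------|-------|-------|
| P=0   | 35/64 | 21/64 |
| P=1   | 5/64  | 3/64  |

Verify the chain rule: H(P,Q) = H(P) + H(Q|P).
Left side:
H(P,Q) = -[(35/64)·log₂(35/64) + (21/64)·log₂(21/64) + (5/64)·log₂(5/64) + (3/64)·log₂(3/64)]
  = 0.4762 + 0.5275 + 0.2873 + 0.2070
  = 1.4980 bits

Right side:
Marginal P(P) (row sums):
  P(P=0) = 35/64 + 21/64 = 7/8
  P(P=1) = 5/64 + 3/64 = 1/8
H(P) = -[(7/8)·log₂(7/8) + (1/8)·log₂(1/8)]
  = 0.1686 + 0.3750
  = 0.5436 bits
H(Q|P) = -Σ P(P,Q)·log₂ P(Q|P), where P(Q|P) = P(P,Q) / P(P)
  (P=0,Q=0): P(Q|P) = (35/64)/(7/8) = 5/8;  -(35/64)·log₂(5/8) = 0.3708
  (P=0,Q=1): P(Q|P) = (21/64)/(7/8) = 3/8;  -(21/64)·log₂(3/8) = 0.4643
  (P=1,Q=0): P(Q|P) = (5/64)/(1/8) = 5/8;  -(5/64)·log₂(5/8) = 0.0530
  (P=1,Q=1): P(Q|P) = (3/64)/(1/8) = 3/8;  -(3/64)·log₂(3/8) = 0.0663
H(Q|P) = 0.3708 + 0.4643 + 0.0530 + 0.0663
  = 0.9544 bits
H(P) + H(Q|P) = 0.5436 + 0.9544 = 1.4980 bits

Both sides equal 1.4980 bits, so the chain rule holds ✓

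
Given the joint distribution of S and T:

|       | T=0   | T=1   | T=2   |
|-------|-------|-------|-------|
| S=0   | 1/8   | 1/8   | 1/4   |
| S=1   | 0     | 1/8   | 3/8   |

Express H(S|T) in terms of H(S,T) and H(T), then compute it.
H(S|T) = H(S,T) - H(T)

Marginal P(T) (column sums):
  P(T=0) = 1/8 + 0 = 1/8
  P(T=1) = 1/8 + 1/8 = 1/4
  P(T=2) = 1/4 + 3/8 = 5/8

H(S,T) = -[(1/8)·log₂(1/8) + (1/8)·log₂(1/8) + (1/4)·log₂(1/4) + (1/8)·log₂(1/8) + (3/8)·log₂(3/8)]
  = 0.3750 + 0.3750 + 0.5000 + 0.3750 + 0.5306
  = 2.1556 bits
H(T) = -[(1/8)·log₂(1/8) + (1/4)·log₂(1/4) + (5/8)·log₂(5/8)]
  = 0.3750 + 0.5000 + 0.4238
  = 1.2988 bits

H(S|T) = 2.1556 - 1.2988 = 0.8568 bits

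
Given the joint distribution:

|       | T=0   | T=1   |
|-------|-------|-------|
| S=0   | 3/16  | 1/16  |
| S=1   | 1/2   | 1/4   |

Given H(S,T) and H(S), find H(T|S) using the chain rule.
From the chain rule: H(S,T) = H(S) + H(T|S)
Therefore: H(T|S) = H(S,T) - H(S)

H(S,T) = -[(3/16)·log₂(3/16) + (1/16)·log₂(1/16) + (1/2)·log₂(1/2) + (1/4)·log₂(1/4)]
  = 0.4528 + 0.2500 + 0.5000 + 0.5000
  = 1.7028 bits
Marginal P(S) (row sums):
  P(S=0) = 3/16 + 1/16 = 1/4
  P(S=1) = 1/2 + 1/4 = 3/4
H(S) = -[(1/4)·log₂(1/4) + (3/4)·log₂(3/4)]
  = 0.5000 + 0.3113
  = 0.8113 bits

H(T|S) = 1.7028 - 0.8113 = 0.8915 bits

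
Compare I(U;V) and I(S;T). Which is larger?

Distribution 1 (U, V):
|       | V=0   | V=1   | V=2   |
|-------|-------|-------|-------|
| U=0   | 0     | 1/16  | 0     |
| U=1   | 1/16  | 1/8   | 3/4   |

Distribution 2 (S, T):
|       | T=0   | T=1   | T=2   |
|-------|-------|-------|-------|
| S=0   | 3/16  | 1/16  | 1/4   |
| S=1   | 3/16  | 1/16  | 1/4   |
Distribution 1 (U, V):
Marginal P(U) (row sums):
  P(U=0) = 0 + 1/16 + 0 = 1/16
  P(U=1) = 1/16 + 1/8 + 3/4 = 15/16
Marginal P(V) (column sums):
  P(V=0) = 0 + 1/16 = 1/16
  P(V=1) = 1/16 + 1/8 = 3/16
  P(V=2) = 0 + 3/4 = 3/4

H(U) = -[(1/16)·log₂(1/16) + (15/16)·log₂(15/16)]
  = 0.2500 + 0.0873
  = 0.3373 bits
H(V) = -[(1/16)·log₂(1/16) + (3/16)·log₂(3/16) + (3/4)·log₂(3/4)]
  = 0.2500 + 0.4528 + 0.3113
  = 1.0141 bits
H(U,V) = -[(1/16)·log₂(1/16) + (1/16)·log₂(1/16) + (1/8)·log₂(1/8) + (3/4)·log₂(3/4)]
  = 0.2500 + 0.2500 + 0.3750 + 0.3113
  = 1.1863 bits

I(U;V) = H(U) + H(V) - H(U,V)
  = 0.3373 + 1.0141 - 1.1863
  = 0.1651 bits

Distribution 2 (S, T):
Marginal P(S) (row sums):
  P(S=0) = 3/16 + 1/16 + 1/4 = 1/2
  P(S=1) = 3/16 + 1/16 + 1/4 = 1/2
Marginal P(T) (column sums):
  P(T=0) = 3/16 + 3/16 = 3/8
  P(T=1) = 1/16 + 1/16 = 1/8
  P(T=2) = 1/4 + 1/4 = 1/2

H(S) = -[(1/2)·log₂(1/2) + (1/2)·log₂(1/2)]
  = 0.5000 + 0.5000
  = 1.0000 bits
H(T) = -[(3/8)·log₂(3/8) + (1/8)·log₂(1/8) + (1/2)·log₂(1/2)]
  = 0.5306 + 0.3750 + 0.5000
  = 1.4056 bits
H(S,T) = -[(3/16)·log₂(3/16) + (1/16)·log₂(1/16) + (1/4)·log₂(1/4) + (3/16)·log₂(3/16) + (1/16)·log₂(1/16) + (1/4)·log₂(1/4)]
  = 0.4528 + 0.2500 + 0.5000 + 0.4528 + 0.2500 + 0.5000
  = 2.4056 bits

I(S;T) = H(S) + H(T) - H(S,T)
  = 1.0000 + 1.4056 - 2.4056
  = 0.0000 bits

I(U;V) = 0.1651 bits > I(S;T) = 0.0000 bits, so (U, V) has the higher mutual information (stronger dependence).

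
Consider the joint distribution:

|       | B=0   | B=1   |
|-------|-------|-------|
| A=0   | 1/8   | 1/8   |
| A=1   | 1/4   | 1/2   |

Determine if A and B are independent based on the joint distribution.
Marginal P(A) (row sums):
  P(A=0) = 1/8 + 1/8 = 1/4
  P(A=1) = 1/4 + 1/2 = 3/4
Marginal P(B) (column sums):
  P(B=0) = 1/8 + 1/4 = 3/8
  P(B=1) = 1/8 + 1/2 = 5/8

A and B are independent iff P(A=i,B=j) = P(A=i)·P(B=j) for every cell.
  P(A=0)·P(B=0) = 1/4 × 3/8 = 3/32, but P(A=0,B=0) = 1/8 ✗

No, A and B are not independent. Quantitatively, I(A;B) > 0:

H(A) = -[(1/4)·log₂(1/4) + (3/4)·log₂(3/4)]
  = 0.5000 + 0.3113
  = 0.8113 bits
H(B) = -[(3/8)·log₂(3/8) + (5/8)·log₂(5/8)]
  = 0.5306 + 0.4238
  = 0.9544 bits
H(A,B) = -[(1/8)·log₂(1/8) + (1/8)·log₂(1/8) + (1/4)·log₂(1/4) + (1/2)·log₂(1/2)]
  = 0.3750 + 0.3750 + 0.5000 + 0.5000
  = 1.7500 bits
I(A;B) = H(A) + H(B) - H(A,B) = 0.8113 + 0.9544 - 1.7500 = 0.0157 bits > 0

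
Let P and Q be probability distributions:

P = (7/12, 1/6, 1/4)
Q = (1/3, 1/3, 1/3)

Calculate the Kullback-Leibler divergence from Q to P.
D(P||Q) = Σ P(i) log₂(P(i)/Q(i))
  i=0: (7/12) × log₂((7/12)/(1/3)) = (7/12) × log₂(7/4) = 0.4710
  i=1: (1/6) × log₂((1/6)/(1/3)) = (1/6) × log₂(1/2) = -0.1667
  i=2: (1/4) × log₂((1/4)/(1/3)) = (1/4) × log₂(3/4) = -0.1038
D(P||Q) = 0.4710 - 0.1667 - 0.1038
  = 0.2005 bits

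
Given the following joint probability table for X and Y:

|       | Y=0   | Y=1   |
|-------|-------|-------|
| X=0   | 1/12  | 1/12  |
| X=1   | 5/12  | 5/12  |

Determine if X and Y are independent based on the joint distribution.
Marginal P(X) (row sums):
  P(X=0) = 1/12 + 1/12 = 1/6
  P(X=1) = 5/12 + 5/12 = 5/6
Marginal P(Y) (column sums):
  P(Y=0) = 1/12 + 5/12 = 1/2
  P(Y=1) = 1/12 + 5/12 = 1/2

X and Y are independent iff P(X=i,Y=j) = P(X=i)·P(Y=j) for every cell.
  P(X=0)·P(Y=0) = 1/6 × 1/2 = 1/12 = P(X=0,Y=0) ✓
  P(X=0)·P(Y=1) = 1/6 × 1/2 = 1/12 = P(X=0,Y=1) ✓
  P(X=1)·P(Y=0) = 5/6 × 1/2 = 5/12 = P(X=1,Y=0) ✓
  P(X=1)·P(Y=1) = 5/6 × 1/2 = 5/12 = P(X=1,Y=1) ✓

Yes, X and Y are independent: every cell factors, so I(X;Y) = 0 bits.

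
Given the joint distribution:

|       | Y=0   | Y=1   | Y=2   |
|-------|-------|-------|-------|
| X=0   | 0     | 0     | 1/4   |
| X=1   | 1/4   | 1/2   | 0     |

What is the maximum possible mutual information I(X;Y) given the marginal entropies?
The upper bound on mutual information is I(X;Y) ≤ min(H(X), H(Y)).

Marginal P(X) (row sums):
  P(X=0) = 0 + 0 + 1/4 = 1/4
  P(X=1) = 1/4 + 1/2 + 0 = 3/4
Marginal P(Y) (column sums):
  P(Y=0) = 0 + 1/4 = 1/4
  P(Y=1) = 0 + 1/2 = 1/2
  P(Y=2) = 1/4 + 0 = 1/4

H(X) = -[(1/4)·log₂(1/4) + (3/4)·log₂(3/4)]
  = 0.5000 + 0.3113
  = 0.8113 bits
H(Y) = -[(1/4)·log₂(1/4) + (1/2)·log₂(1/2) + (1/4)·log₂(1/4)]
  = 0.5000 + 0.5000 + 0.5000
  = 1.5000 bits

Maximum possible I(X;Y) = min(0.8113, 1.5000) = 0.8113 bits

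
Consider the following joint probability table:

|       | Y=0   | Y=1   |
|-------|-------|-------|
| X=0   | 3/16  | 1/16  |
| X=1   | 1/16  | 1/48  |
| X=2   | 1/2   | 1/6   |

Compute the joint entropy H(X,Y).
H(X,Y) = -Σ P(X,Y) log₂ P(X,Y), summed over the non-zero cells:
H(X,Y) = -[(3/16)·log₂(3/16) + (1/16)·log₂(1/16) + (1/16)·log₂(1/16) + (1/48)·log₂(1/48) + (1/2)·log₂(1/2) + (1/6)·log₂(1/6)]
  = 0.4528 + 0.2500 + 0.2500 + 0.1164 + 0.5000 + 0.4308
  = 2.0000 bits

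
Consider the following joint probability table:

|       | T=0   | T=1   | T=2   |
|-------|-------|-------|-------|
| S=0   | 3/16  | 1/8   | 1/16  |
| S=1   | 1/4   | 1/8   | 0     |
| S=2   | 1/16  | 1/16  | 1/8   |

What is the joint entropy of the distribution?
H(S,T) = -Σ P(S,T) log₂ P(S,T), summed over the non-zero cells:
H(S,T) = -[(3/16)·log₂(3/16) + (1/8)·log₂(1/8) + (1/16)·log₂(1/16) + (1/4)·log₂(1/4) + (1/8)·log₂(1/8) + (1/16)·log₂(1/16) + (1/16)·log₂(1/16) + (1/8)·log₂(1/8)]
  = 0.4528 + 0.3750 + 0.2500 + 0.5000 + 0.3750 + 0.2500 + 0.2500 + 0.3750
  = 2.8278 bits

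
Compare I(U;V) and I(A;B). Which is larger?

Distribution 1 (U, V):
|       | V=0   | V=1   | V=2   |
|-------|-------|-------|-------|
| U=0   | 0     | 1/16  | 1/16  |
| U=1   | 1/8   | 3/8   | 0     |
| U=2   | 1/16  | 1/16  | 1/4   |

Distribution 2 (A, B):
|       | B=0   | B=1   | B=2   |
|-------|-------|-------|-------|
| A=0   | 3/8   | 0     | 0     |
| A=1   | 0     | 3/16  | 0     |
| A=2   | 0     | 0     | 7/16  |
Distribution 1 (U, V):
Marginal P(U) (row sums):
  P(U=0) = 0 + 1/16 + 1/16 = 1/8
  P(U=1) = 1/8 + 3/8 + 0 = 1/2
  P(U=2) = 1/16 + 1/16 + 1/4 = 3/8
Marginal P(V) (column sums):
  P(V=0) = 0 + 1/8 + 1/16 = 3/16
  P(V=1) = 1/16 + 3/8 + 1/16 = 1/2
  P(V=2) = 1/16 + 0 + 1/4 = 5/16

H(U) = -[(1/8)·log₂(1/8) + (1/2)·log₂(1/2) + (3/8)·log₂(3/8)]
  = 0.3750 + 0.5000 + 0.5306
  = 1.4056 bits
H(V) = -[(3/16)·log₂(3/16) + (1/2)·log₂(1/2) + (5/16)·log₂(5/16)]
  = 0.4528 + 0.5000 + 0.5244
  = 1.4772 bits
H(U,V) = -[(1/16)·log₂(1/16) + (1/16)·log₂(1/16) + (1/8)·log₂(1/8) + (3/8)·log₂(3/8) + (1/16)·log₂(1/16) + (1/16)·log₂(1/16) + (1/4)·log₂(1/4)]
  = 0.2500 + 0.2500 + 0.3750 + 0.5306 + 0.2500 + 0.2500 + 0.5000
  = 2.4056 bits

I(U;V) = H(U) + H(V) - H(U,V)
  = 1.4056 + 1.4772 - 2.4056
  = 0.4772 bits

Distribution 2 (A, B):
Marginal P(A) (row sums):
  P(A=0) = 3/8 + 0 + 0 = 3/8
  P(A=1) = 0 + 3/16 + 0 = 3/16
  P(A=2) = 0 + 0 + 7/16 = 7/16
Marginal P(B) (column sums):
  P(B=0) = 3/8 + 0 + 0 = 3/8
  P(B=1) = 0 + 3/16 + 0 = 3/16
  P(B=2) = 0 + 0 + 7/16 = 7/16

H(A) = -[(3/8)·log₂(3/8) + (3/16)·log₂(3/16) + (7/16)·log₂(7/16)]
  = 0.5306 + 0.4528 + 0.5218
  = 1.5052 bits
H(B) = -[(3/8)·log₂(3/8) + (3/16)·log₂(3/16) + (7/16)·log₂(7/16)]
  = 0.5306 + 0.4528 + 0.5218
  = 1.5052 bits
H(A,B) = -[(3/8)·log₂(3/8) + (3/16)·log₂(3/16) + (7/16)·log₂(7/16)]
  = 0.5306 + 0.4528 + 0.5218
  = 1.5052 bits

I(A;B) = H(A) + H(B) - H(A,B)
  = 1.5052 + 1.5052 - 1.5052
  = 1.5052 bits

I(A;B) = 1.5052 bits > I(U;V) = 0.4772 bits, so (A, B) has the higher mutual information (stronger dependence).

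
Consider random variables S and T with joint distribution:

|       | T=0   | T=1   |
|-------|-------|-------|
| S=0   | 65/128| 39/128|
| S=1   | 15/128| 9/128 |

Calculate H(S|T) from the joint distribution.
Marginal P(T) (column sums):
  P(T=0) = 65/128 + 15/128 = 5/8
  P(T=1) = 39/128 + 9/128 = 3/8

H(S|T) = -Σ P(S,T)·log₂ P(S|T), where P(S|T) = P(S,T) / P(T)
  (S=0,T=0): P(S|T) = (65/128)/(5/8) = 13/16;  -(65/128)·log₂(13/16) = 0.1521
  (S=0,T=1): P(S|T) = (39/128)/(3/8) = 13/16;  -(39/128)·log₂(13/16) = 0.0913
  (S=1,T=0): P(S|T) = (15/128)/(5/8) = 3/16;  -(15/128)·log₂(3/16) = 0.2830
  (S=1,T=1): P(S|T) = (9/128)/(3/8) = 3/16;  -(9/128)·log₂(3/16) = 0.1698
H(S|T) = 0.1521 + 0.0913 + 0.2830 + 0.1698
  = 0.6962 bits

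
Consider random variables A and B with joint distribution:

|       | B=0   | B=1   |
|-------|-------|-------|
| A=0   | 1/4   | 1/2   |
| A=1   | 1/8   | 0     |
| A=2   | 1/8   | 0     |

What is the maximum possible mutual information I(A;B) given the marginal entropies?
The upper bound on mutual information is I(A;B) ≤ min(H(A), H(B)).

Marginal P(A) (row sums):
  P(A=0) = 1/4 + 1/2 = 3/4
  P(A=1) = 1/8 + 0 = 1/8
  P(A=2) = 1/8 + 0 = 1/8
Marginal P(B) (column sums):
  P(B=0) = 1/4 + 1/8 + 1/8 = 1/2
  P(B=1) = 1/2 + 0 + 0 = 1/2

H(A) = -[(3/4)·log₂(3/4) + (1/8)·log₂(1/8) + (1/8)·log₂(1/8)]
  = 0.3113 + 0.3750 + 0.3750
  = 1.0613 bits
H(B) = -[(1/2)·log₂(1/2) + (1/2)·log₂(1/2)]
  = 0.5000 + 0.5000
  = 1.0000 bits

Maximum possible I(A;B) = min(1.0613, 1.0000) = 1.0000 bits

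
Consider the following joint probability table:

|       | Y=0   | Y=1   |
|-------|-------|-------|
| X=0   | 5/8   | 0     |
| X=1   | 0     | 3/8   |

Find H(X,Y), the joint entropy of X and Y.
H(X,Y) = -Σ P(X,Y) log₂ P(X,Y), summed over the non-zero cells:
H(X,Y) = -[(5/8)·log₂(5/8) + (3/8)·log₂(3/8)]
  = 0.4238 + 0.5306
  = 0.9544 bits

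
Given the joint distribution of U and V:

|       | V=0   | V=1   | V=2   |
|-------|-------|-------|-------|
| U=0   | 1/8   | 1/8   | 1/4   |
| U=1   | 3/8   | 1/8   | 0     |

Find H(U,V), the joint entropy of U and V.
H(U,V) = -Σ P(U,V) log₂ P(U,V), summed over the non-zero cells:
H(U,V) = -[(1/8)·log₂(1/8) + (1/8)·log₂(1/8) + (1/4)·log₂(1/4) + (3/8)·log₂(3/8) + (1/8)·log₂(1/8)]
  = 0.3750 + 0.3750 + 0.5000 + 0.5306 + 0.3750
  = 2.1556 bits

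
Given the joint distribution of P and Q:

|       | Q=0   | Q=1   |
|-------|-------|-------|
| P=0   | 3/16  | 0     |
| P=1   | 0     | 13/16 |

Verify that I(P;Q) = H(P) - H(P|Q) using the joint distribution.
Left side, from I(P;Q) = H(P) + H(Q) - H(P,Q):
Marginal P(P) (row sums):
  P(P=0) = 3/16 + 0 = 3/16
  P(P=1) = 0 + 13/16 = 13/16
Marginal P(Q) (column sums):
  P(Q=0) = 3/16 + 0 = 3/16
  P(Q=1) = 0 + 13/16 = 13/16

H(P) = -[(3/16)·log₂(3/16) + (13/16)·log₂(13/16)]
  = 0.4528 + 0.2434
  = 0.6962 bits
H(Q) = -[(3/16)·log₂(3/16) + (13/16)·log₂(13/16)]
  = 0.4528 + 0.2434
  = 0.6962 bits
H(P,Q) = -[(3/16)·log₂(3/16) + (13/16)·log₂(13/16)]
  = 0.4528 + 0.2434
  = 0.6962 bits

I(P;Q) = H(P) + H(Q) - H(P,Q)
  = 0.6962 + 0.6962 - 0.6962
  = 0.6962 bits

Right side, with H(P|Q) computed directly from the conditional probabilities:
H(P|Q) = -Σ P(P,Q)·log₂ P(P|Q), where P(P|Q) = P(P,Q) / P(Q)
  (cells with P(P,Q) = 0 contribute 0)
  (P=0,Q=0): P(P|Q) = (3/16)/(3/16) = 1;  -(3/16)·log₂(1) = 0.0000
  (P=1,Q=1): P(P|Q) = (13/16)/(13/16) = 1;  -(13/16)·log₂(1) = 0.0000
H(P|Q) = 0.0000 + 0.0000
  = 0.0000 bits
H(P) - H(P|Q) = 0.6962 - 0.0000 = 0.6962 bits

Both sides equal 0.6962 bits, so I(P;Q) = H(P) - H(P|Q) ✓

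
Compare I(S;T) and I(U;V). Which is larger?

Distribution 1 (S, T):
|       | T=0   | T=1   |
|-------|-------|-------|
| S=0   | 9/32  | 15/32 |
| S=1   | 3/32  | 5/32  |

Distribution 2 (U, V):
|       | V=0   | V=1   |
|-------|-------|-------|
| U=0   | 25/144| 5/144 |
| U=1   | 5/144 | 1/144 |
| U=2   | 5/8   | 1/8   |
Distribution 1 (S, T):
Marginal P(S) (row sums):
  P(S=0) = 9/32 + 15/32 = 3/4
  P(S=1) = 3/32 + 5/32 = 1/4
Marginal P(T) (column sums):
  P(T=0) = 9/32 + 3/32 = 3/8
  P(T=1) = 15/32 + 5/32 = 5/8

H(S) = -[(3/4)·log₂(3/4) + (1/4)·log₂(1/4)]
  = 0.3113 + 0.5000
  = 0.8113 bits
H(T) = -[(3/8)·log₂(3/8) + (5/8)·log₂(5/8)]
  = 0.5306 + 0.4238
  = 0.9544 bits
H(S,T) = -[(9/32)·log₂(9/32) + (15/32)·log₂(15/32) + (3/32)·log₂(3/32) + (5/32)·log₂(5/32)]
  = 0.5147 + 0.5124 + 0.3202 + 0.4184
  = 1.7657 bits

I(S;T) = H(S) + H(T) - H(S,T)
  = 0.8113 + 0.9544 - 1.7657
  = 0.0000 bits

Distribution 2 (U, V):
Marginal P(U) (row sums):
  P(U=0) = 25/144 + 5/144 = 5/24
  P(U=1) = 5/144 + 1/144 = 1/24
  P(U=2) = 5/8 + 1/8 = 3/4
Marginal P(V) (column sums):
  P(V=0) = 25/144 + 5/144 + 5/8 = 5/6
  P(V=1) = 5/144 + 1/144 + 1/8 = 1/6

H(U) = -[(5/24)·log₂(5/24) + (1/24)·log₂(1/24) + (3/4)·log₂(3/4)]
  = 0.4715 + 0.1910 + 0.3113
  = 0.9738 bits
H(V) = -[(5/6)·log₂(5/6) + (1/6)·log₂(1/6)]
  = 0.2192 + 0.4308
  = 0.6500 bits
H(U,V) = -[(25/144)·log₂(25/144) + (5/144)·log₂(5/144) + (5/144)·log₂(5/144) + (1/144)·log₂(1/144) + (5/8)·log₂(5/8) + (1/8)·log₂(1/8)]
  = 0.4386 + 0.1683 + 0.1683 + 0.0498 + 0.4238 + 0.3750
  = 1.6238 bits

I(U;V) = H(U) + H(V) - H(U,V)
  = 0.9738 + 0.6500 - 1.6238
  = 0.0000 bits

Both joint tables factor as the product of their marginals, so I(S;T) = I(U;V) = 0 bits: neither is larger (both pairs are independent).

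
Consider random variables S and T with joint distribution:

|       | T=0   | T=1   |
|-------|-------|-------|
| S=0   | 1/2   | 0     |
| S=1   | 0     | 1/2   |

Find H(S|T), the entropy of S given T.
Marginal P(T) (column sums):
  P(T=0) = 1/2 + 0 = 1/2
  P(T=1) = 0 + 1/2 = 1/2

H(S|T) = -Σ P(S,T)·log₂ P(S|T), where P(S|T) = P(S,T) / P(T)
  (cells with P(S,T) = 0 contribute 0)
  (S=0,T=0): P(S|T) = (1/2)/(1/2) = 1;  -(1/2)·log₂(1) = 0.0000
  (S=1,T=1): P(S|T) = (1/2)/(1/2) = 1;  -(1/2)·log₂(1) = 0.0000
H(S|T) = 0.0000 + 0.0000
  = 0.0000 bits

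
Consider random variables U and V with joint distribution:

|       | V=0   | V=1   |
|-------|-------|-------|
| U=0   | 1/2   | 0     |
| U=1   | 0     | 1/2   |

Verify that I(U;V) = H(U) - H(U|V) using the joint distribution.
Left side, from I(U;V) = H(U) + H(V) - H(U,V):
Marginal P(U) (row sums):
  P(U=0) = 1/2 + 0 = 1/2
  P(U=1) = 0 + 1/2 = 1/2
Marginal P(V) (column sums):
  P(V=0) = 1/2 + 0 = 1/2
  P(V=1) = 0 + 1/2 = 1/2

H(U) = -[(1/2)·log₂(1/2) + (1/2)·log₂(1/2)]
  = 0.5000 + 0.5000
  = 1.0000 bits
H(V) = -[(1/2)·log₂(1/2) + (1/2)·log₂(1/2)]
  = 0.5000 + 0.5000
  = 1.0000 bits
H(U,V) = -[(1/2)·log₂(1/2) + (1/2)·log₂(1/2)]
  = 0.5000 + 0.5000
  = 1.0000 bits

I(U;V) = H(U) + H(V) - H(U,V)
  = 1.0000 + 1.0000 - 1.0000
  = 1.0000 bits

Right side, with H(U|V) computed directly from the conditional probabilities:
H(U|V) = -Σ P(U,V)·log₂ P(U|V), where P(U|V) = P(U,V) / P(V)
  (cells with P(U,V) = 0 contribute 0)
  (U=0,V=0): P(U|V) = (1/2)/(1/2) = 1;  -(1/2)·log₂(1) = 0.0000
  (U=1,V=1): P(U|V) = (1/2)/(1/2) = 1;  -(1/2)·log₂(1) = 0.0000
H(U|V) = 0.0000 + 0.0000
  = 0.0000 bits
H(U) - H(U|V) = 1.0000 - 0.0000 = 1.0000 bits

Both sides equal 1.0000 bits, so I(U;V) = H(U) - H(U|V) ✓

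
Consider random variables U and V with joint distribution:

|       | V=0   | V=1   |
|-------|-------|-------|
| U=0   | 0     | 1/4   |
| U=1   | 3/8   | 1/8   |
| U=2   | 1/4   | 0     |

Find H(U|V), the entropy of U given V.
Marginal P(V) (column sums):
  P(V=0) = 0 + 3/8 + 1/4 = 5/8
  P(V=1) = 1/4 + 1/8 + 0 = 3/8

H(U|V) = -Σ P(U,V)·log₂ P(U|V), where P(U|V) = P(U,V) / P(V)
  (cells with P(U,V) = 0 contribute 0)
  (U=0,V=1): P(U|V) = (1/4)/(3/8) = 2/3;  -(1/4)·log₂(2/3) = 0.1462
  (U=1,V=0): P(U|V) = (3/8)/(5/8) = 3/5;  -(3/8)·log₂(3/5) = 0.2764
  (U=1,V=1): P(U|V) = (1/8)/(3/8) = 1/3;  -(1/8)·log₂(1/3) = 0.1981
  (U=2,V=0): P(U|V) = (1/4)/(5/8) = 2/5;  -(1/4)·log₂(2/5) = 0.3305
H(U|V) = 0.1462 + 0.2764 + 0.1981 + 0.3305
  = 0.9512 bits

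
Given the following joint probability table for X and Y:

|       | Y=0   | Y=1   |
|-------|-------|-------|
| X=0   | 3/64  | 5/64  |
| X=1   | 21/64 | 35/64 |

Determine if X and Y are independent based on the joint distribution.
Marginal P(X) (row sums):
  P(X=0) = 3/64 + 5/64 = 1/8
  P(X=1) = 21/64 + 35/64 = 7/8
Marginal P(Y) (column sums):
  P(Y=0) = 3/64 + 21/64 = 3/8
  P(Y=1) = 5/64 + 35/64 = 5/8

X and Y are independent iff P(X=i,Y=j) = P(X=i)·P(Y=j) for every cell.
  P(X=0)·P(Y=0) = 1/8 × 3/8 = 3/64 = P(X=0,Y=0) ✓
  P(X=0)·P(Y=1) = 1/8 × 5/8 = 5/64 = P(X=0,Y=1) ✓
  P(X=1)·P(Y=0) = 7/8 × 3/8 = 21/64 = P(X=1,Y=0) ✓
  P(X=1)·P(Y=1) = 7/8 × 5/8 = 35/64 = P(X=1,Y=1) ✓

Yes, X and Y are independent: every cell factors, so I(X;Y) = 0 bits.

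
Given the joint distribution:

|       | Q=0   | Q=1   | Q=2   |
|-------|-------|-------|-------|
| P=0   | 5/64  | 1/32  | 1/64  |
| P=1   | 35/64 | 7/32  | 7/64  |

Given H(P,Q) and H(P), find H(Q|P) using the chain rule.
From the chain rule: H(P,Q) = H(P) + H(Q|P)
Therefore: H(Q|P) = H(P,Q) - H(P)

H(P,Q) = -[(5/64)·log₂(5/64) + (1/32)·log₂(1/32) + (1/64)·log₂(1/64) + (35/64)·log₂(35/64) + (7/32)·log₂(7/32) + (7/64)·log₂(7/64)]
  = 0.2873 + 0.1563 + 0.0938 + 0.4762 + 0.4796 + 0.3492
  = 1.8424 bits
Marginal P(P) (row sums):
  P(P=0) = 5/64 + 1/32 + 1/64 = 1/8
  P(P=1) = 35/64 + 7/32 + 7/64 = 7/8
H(P) = -[(1/8)·log₂(1/8) + (7/8)·log₂(7/8)]
  = 0.3750 + 0.1686
  = 0.5436 bits

H(Q|P) = 1.8424 - 0.5436 = 1.2988 bits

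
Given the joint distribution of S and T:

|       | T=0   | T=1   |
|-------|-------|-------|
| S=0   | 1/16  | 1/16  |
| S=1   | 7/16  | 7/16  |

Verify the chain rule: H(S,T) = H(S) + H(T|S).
Left side:
H(S,T) = -[(1/16)·log₂(1/16) + (1/16)·log₂(1/16) + (7/16)·log₂(7/16) + (7/16)·log₂(7/16)]
  = 0.2500 + 0.2500 + 0.5218 + 0.5218
  = 1.5436 bits

Right side:
Marginal P(S) (row sums):
  P(S=0) = 1/16 + 1/16 = 1/8
  P(S=1) = 7/16 + 7/16 = 7/8
H(S) = -[(1/8)·log₂(1/8) + (7/8)·log₂(7/8)]
  = 0.3750 + 0.1686
  = 0.5436 bits
H(T|S) = -Σ P(S,T)·log₂ P(T|S), where P(T|S) = P(S,T) / P(S)
  (S=0,T=0): P(T|S) = (1/16)/(1/8) = 1/2;  -(1/16)·log₂(1/2) = 0.0625
  (S=0,T=1): P(T|S) = (1/16)/(1/8) = 1/2;  -(1/16)·log₂(1/2) = 0.0625
  (S=1,T=0): P(T|S) = (7/16)/(7/8) = 1/2;  -(7/16)·log₂(1/2) = 0.4375
  (S=1,T=1): P(T|S) = (7/16)/(7/8) = 1/2;  -(7/16)·log₂(1/2) = 0.4375
H(T|S) = 0.0625 + 0.0625 + 0.4375 + 0.4375
  = 1.0000 bits
H(S) + H(T|S) = 0.5436 + 1.0000 = 1.5436 bits

Both sides equal 1.5436 bits, so the chain rule holds ✓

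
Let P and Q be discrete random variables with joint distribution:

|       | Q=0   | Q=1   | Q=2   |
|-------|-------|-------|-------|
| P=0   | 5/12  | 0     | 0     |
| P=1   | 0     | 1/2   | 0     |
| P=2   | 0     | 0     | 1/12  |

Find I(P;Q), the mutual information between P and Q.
Marginal P(P) (row sums):
  P(P=0) = 5/12 + 0 + 0 = 5/12
  P(P=1) = 0 + 1/2 + 0 = 1/2
  P(P=2) = 0 + 0 + 1/12 = 1/12
Marginal P(Q) (column sums):
  P(Q=0) = 5/12 + 0 + 0 = 5/12
  P(Q=1) = 0 + 1/2 + 0 = 1/2
  P(Q=2) = 0 + 0 + 1/12 = 1/12

H(P) = -[(5/12)·log₂(5/12) + (1/2)·log₂(1/2) + (1/12)·log₂(1/12)]
  = 0.5263 + 0.5000 + 0.2987
  = 1.3250 bits
H(Q) = -[(5/12)·log₂(5/12) + (1/2)·log₂(1/2) + (1/12)·log₂(1/12)]
  = 0.5263 + 0.5000 + 0.2987
  = 1.3250 bits
H(P,Q) = -[(5/12)·log₂(5/12) + (1/2)·log₂(1/2) + (1/12)·log₂(1/12)]
  = 0.5263 + 0.5000 + 0.2987
  = 1.3250 bits

I(P;Q) = H(P) + H(Q) - H(P,Q)
  = 1.3250 + 1.3250 - 1.3250
  = 1.3250 bits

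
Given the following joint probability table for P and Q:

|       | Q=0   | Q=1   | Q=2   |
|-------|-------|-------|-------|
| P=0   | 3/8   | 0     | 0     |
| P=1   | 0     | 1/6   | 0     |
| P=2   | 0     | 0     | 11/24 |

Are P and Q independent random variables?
Marginal P(P) (row sums):
  P(P=0) = 3/8 + 0 + 0 = 3/8
  P(P=1) = 0 + 1/6 + 0 = 1/6
  P(P=2) = 0 + 0 + 11/24 = 11/24
Marginal P(Q) (column sums):
  P(Q=0) = 3/8 + 0 + 0 = 3/8
  P(Q=1) = 0 + 1/6 + 0 = 1/6
  P(Q=2) = 0 + 0 + 11/24 = 11/24

P and Q are independent iff P(P=i,Q=j) = P(P=i)·P(Q=j) for every cell.
  P(P=0)·P(Q=0) = 3/8 × 3/8 = 9/64, but P(P=0,Q=0) = 3/8 ✗

No, P and Q are not independent. Quantitatively, I(P;Q) > 0:

H(P) = -[(3/8)·log₂(3/8) + (1/6)·log₂(1/6) + (11/24)·log₂(11/24)]
  = 0.5306 + 0.4308 + 0.5159
  = 1.4773 bits
H(Q) = -[(3/8)·log₂(3/8) + (1/6)·log₂(1/6) + (11/24)·log₂(11/24)]
  = 0.5306 + 0.4308 + 0.5159
  = 1.4773 bits
H(P,Q) = -[(3/8)·log₂(3/8) + (1/6)·log₂(1/6) + (11/24)·log₂(11/24)]
  = 0.5306 + 0.4308 + 0.5159
  = 1.4773 bits
I(P;Q) = H(P) + H(Q) - H(P,Q) = 1.4773 + 1.4773 - 1.4773 = 1.4773 bits > 0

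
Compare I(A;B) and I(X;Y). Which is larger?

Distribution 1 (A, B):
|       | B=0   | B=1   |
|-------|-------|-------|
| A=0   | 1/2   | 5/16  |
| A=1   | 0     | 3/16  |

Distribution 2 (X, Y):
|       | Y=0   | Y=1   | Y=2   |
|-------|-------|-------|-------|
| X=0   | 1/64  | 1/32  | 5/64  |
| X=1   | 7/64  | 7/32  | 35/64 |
Distribution 1 (A, B):
Marginal P(A) (row sums):
  P(A=0) = 1/2 + 5/16 = 13/16
  P(A=1) = 0 + 3/16 = 3/16
Marginal P(B) (column sums):
  P(B=0) = 1/2 + 0 = 1/2
  P(B=1) = 5/16 + 3/16 = 1/2

H(A) = -[(13/16)·log₂(13/16) + (3/16)·log₂(3/16)]
  = 0.2434 + 0.4528
  = 0.6962 bits
H(B) = -[(1/2)·log₂(1/2) + (1/2)·log₂(1/2)]
  = 0.5000 + 0.5000
  = 1.0000 bits
H(A,B) = -[(1/2)·log₂(1/2) + (5/16)·log₂(5/16) + (3/16)·log₂(3/16)]
  = 0.5000 + 0.5244 + 0.4528
  = 1.4772 bits

I(A;B) = H(A) + H(B) - H(A,B)
  = 0.6962 + 1.0000 - 1.4772
  = 0.2190 bits

Distribution 2 (X, Y):
Marginal P(X) (row sums):
  P(X=0) = 1/64 + 1/32 + 5/64 = 1/8
  P(X=1) = 7/64 + 7/32 + 35/64 = 7/8
Marginal P(Y) (column sums):
  P(Y=0) = 1/64 + 7/64 = 1/8
  P(Y=1) = 1/32 + 7/32 = 1/4
  P(Y=2) = 5/64 + 35/64 = 5/8

H(X) = -[(1/8)·log₂(1/8) + (7/8)·log₂(7/8)]
  = 0.3750 + 0.1686
  = 0.5436 bits
H(Y) = -[(1/8)·log₂(1/8) + (1/4)·log₂(1/4) + (5/8)·log₂(5/8)]
  = 0.3750 + 0.5000 + 0.4238
  = 1.2988 bits
H(X,Y) = -[(1/64)·log₂(1/64) + (1/32)·log₂(1/32) + (5/64)·log₂(5/64) + (7/64)·log₂(7/64) + (7/32)·log₂(7/32) + (35/64)·log₂(35/64)]
  = 0.0938 + 0.1563 + 0.2873 + 0.3492 + 0.4796 + 0.4762
  = 1.8424 bits

I(X;Y) = H(X) + H(Y) - H(X,Y)
  = 0.5436 + 1.2988 - 1.8424
  = 0.0000 bits

I(A;B) = 0.2190 bits > I(X;Y) = 0.0000 bits, so (A, B) has the higher mutual information (stronger dependence).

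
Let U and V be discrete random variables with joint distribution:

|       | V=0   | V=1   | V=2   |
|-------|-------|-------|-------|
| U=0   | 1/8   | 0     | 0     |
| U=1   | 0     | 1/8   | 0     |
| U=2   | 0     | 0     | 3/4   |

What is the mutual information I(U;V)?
Marginal P(U) (row sums):
  P(U=0) = 1/8 + 0 + 0 = 1/8
  P(U=1) = 0 + 1/8 + 0 = 1/8
  P(U=2) = 0 + 0 + 3/4 = 3/4
Marginal P(V) (column sums):
  P(V=0) = 1/8 + 0 + 0 = 1/8
  P(V=1) = 0 + 1/8 + 0 = 1/8
  P(V=2) = 0 + 0 + 3/4 = 3/4

H(U) = -[(1/8)·log₂(1/8) + (1/8)·log₂(1/8) + (3/4)·log₂(3/4)]
  = 0.3750 + 0.3750 + 0.3113
  = 1.0613 bits
H(V) = -[(1/8)·log₂(1/8) + (1/8)·log₂(1/8) + (3/4)·log₂(3/4)]
  = 0.3750 + 0.3750 + 0.3113
  = 1.0613 bits
H(U,V) = -[(1/8)·log₂(1/8) + (1/8)·log₂(1/8) + (3/4)·log₂(3/4)]
  = 0.3750 + 0.3750 + 0.3113
  = 1.0613 bits

I(U;V) = H(U) + H(V) - H(U,V)
  = 1.0613 + 1.0613 - 1.0613
  = 1.0613 bits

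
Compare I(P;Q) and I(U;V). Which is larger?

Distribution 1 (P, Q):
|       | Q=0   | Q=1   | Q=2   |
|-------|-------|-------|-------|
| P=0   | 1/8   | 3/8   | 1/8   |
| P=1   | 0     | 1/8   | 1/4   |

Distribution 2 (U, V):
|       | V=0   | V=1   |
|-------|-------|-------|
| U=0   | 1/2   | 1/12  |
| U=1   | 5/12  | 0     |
Distribution 1 (P, Q):
Marginal P(P) (row sums):
  P(P=0) = 1/8 + 3/8 + 1/8 = 5/8
  P(P=1) = 0 + 1/8 + 1/4 = 3/8
Marginal P(Q) (column sums):
  P(Q=0) = 1/8 + 0 = 1/8
  P(Q=1) = 3/8 + 1/8 = 1/2
  P(Q=2) = 1/8 + 1/4 = 3/8

H(P) = -[(5/8)·log₂(5/8) + (3/8)·log₂(3/8)]
  = 0.4238 + 0.5306
  = 0.9544 bits
H(Q) = -[(1/8)·log₂(1/8) + (1/2)·log₂(1/2) + (3/8)·log₂(3/8)]
  = 0.3750 + 0.5000 + 0.5306
  = 1.4056 bits
H(P,Q) = -[(1/8)·log₂(1/8) + (3/8)·log₂(3/8) + (1/8)·log₂(1/8) + (1/8)·log₂(1/8) + (1/4)·log₂(1/4)]
  = 0.3750 + 0.5306 + 0.3750 + 0.3750 + 0.5000
  = 2.1556 bits

I(P;Q) = H(P) + H(Q) - H(P,Q)
  = 0.9544 + 1.4056 - 2.1556
  = 0.2044 bits

Distribution 2 (U, V):
Marginal P(U) (row sums):
  P(U=0) = 1/2 + 1/12 = 7/12
  P(U=1) = 5/12 + 0 = 5/12
Marginal P(V) (column sums):
  P(V=0) = 1/2 + 5/12 = 11/12
  P(V=1) = 1/12 + 0 = 1/12

H(U) = -[(7/12)·log₂(7/12) + (5/12)·log₂(5/12)]
  = 0.4536 + 0.5263
  = 0.9799 bits
H(V) = -[(11/12)·log₂(11/12) + (1/12)·log₂(1/12)]
  = 0.1151 + 0.2987
  = 0.4138 bits
H(U,V) = -[(1/2)·log₂(1/2) + (1/12)·log₂(1/12) + (5/12)·log₂(5/12)]
  = 0.5000 + 0.2987 + 0.5263
  = 1.3250 bits

I(U;V) = H(U) + H(V) - H(U,V)
  = 0.9799 + 0.4138 - 1.3250
  = 0.0687 bits

I(P;Q) = 0.2044 bits > I(U;V) = 0.0687 bits, so (P, Q) has the higher mutual information (stronger dependence).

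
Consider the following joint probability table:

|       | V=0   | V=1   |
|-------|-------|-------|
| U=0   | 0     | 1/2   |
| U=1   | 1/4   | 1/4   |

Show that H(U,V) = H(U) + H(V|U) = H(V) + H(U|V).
Marginal P(U) (row sums):
  P(U=0) = 0 + 1/2 = 1/2
  P(U=1) = 1/4 + 1/4 = 1/2
Marginal P(V) (column sums):
  P(V=0) = 0 + 1/4 = 1/4
  P(V=1) = 1/2 + 1/4 = 3/4

Decomposition 1: H(U) + H(V|U)
H(U) = -[(1/2)·log₂(1/2) + (1/2)·log₂(1/2)]
  = 0.5000 + 0.5000
  = 1.0000 bits
H(V|U) = -Σ P(U,V)·log₂ P(V|U), where P(V|U) = P(U,V) / P(U)
  (cells with P(U,V) = 0 contribute 0)
  (U=0,V=1): P(V|U) = (1/2)/(1/2) = 1;  -(1/2)·log₂(1) = 0.0000
  (U=1,V=0): P(V|U) = (1/4)/(1/2) = 1/2;  -(1/4)·log₂(1/2) = 0.2500
  (U=1,V=1): P(V|U) = (1/4)/(1/2) = 1/2;  -(1/4)·log₂(1/2) = 0.2500
H(V|U) = 0.0000 + 0.2500 + 0.2500
  = 0.5000 bits
H(U) + H(V|U) = 1.0000 + 0.5000 = 1.5000 bits

Decomposition 2: H(V) + H(U|V)
H(V) = -[(1/4)·log₂(1/4) + (3/4)·log₂(3/4)]
  = 0.5000 + 0.3113
  = 0.8113 bits
H(U|V) = -Σ P(U,V)·log₂ P(U|V), where P(U|V) = P(U,V) / P(V)
  (cells with P(U,V) = 0 contribute 0)
  (U=0,V=1): P(U|V) = (1/2)/(3/4) = 2/3;  -(1/2)·log₂(2/3) = 0.2925
  (U=1,V=0): P(U|V) = (1/4)/(1/4) = 1;  -(1/4)·log₂(1) = 0.0000
  (U=1,V=1): P(U|V) = (1/4)/(3/4) = 1/3;  -(1/4)·log₂(1/3) = 0.3962
H(U|V) = 0.2925 + 0.0000 + 0.3962
  = 0.6887 bits
H(V) + H(U|V) = 0.8113 + 0.6887 = 1.5000 bits

Direct computation of the joint entropy:
H(U,V) = -[(1/2)·log₂(1/2) + (1/4)·log₂(1/4) + (1/4)·log₂(1/4)]
  = 0.5000 + 0.5000 + 0.5000
  = 1.5000 bits

All three agree: H(U,V) = 1.5000 bits ✓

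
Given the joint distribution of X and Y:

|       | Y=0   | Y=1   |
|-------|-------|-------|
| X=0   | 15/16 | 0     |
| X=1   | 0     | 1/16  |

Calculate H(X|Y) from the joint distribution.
Marginal P(Y) (column sums):
  P(Y=0) = 15/16 + 0 = 15/16
  P(Y=1) = 0 + 1/16 = 1/16

H(X|Y) = -Σ P(X,Y)·log₂ P(X|Y), where P(X|Y) = P(X,Y) / P(Y)
  (cells with P(X,Y) = 0 contribute 0)
  (X=0,Y=0): P(X|Y) = (15/16)/(15/16) = 1;  -(15/16)·log₂(1) = 0.0000
  (X=1,Y=1): P(X|Y) = (1/16)/(1/16) = 1;  -(1/16)·log₂(1) = 0.0000
H(X|Y) = 0.0000 + 0.0000
  = 0.0000 bits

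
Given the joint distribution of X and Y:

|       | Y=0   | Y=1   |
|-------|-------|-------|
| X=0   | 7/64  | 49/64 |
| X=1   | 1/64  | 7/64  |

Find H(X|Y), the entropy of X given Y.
Marginal P(Y) (column sums):
  P(Y=0) = 7/64 + 1/64 = 1/8
  P(Y=1) = 49/64 + 7/64 = 7/8

H(X|Y) = -Σ P(X,Y)·log₂ P(X|Y), where P(X|Y) = P(X,Y) / P(Y)
  (X=0,Y=0): P(X|Y) = (7/64)/(1/8) = 7/8;  -(7/64)·log₂(7/8) = 0.0211
  (X=0,Y=1): P(X|Y) = (49/64)/(7/8) = 7/8;  -(49/64)·log₂(7/8) = 0.1475
  (X=1,Y=0): P(X|Y) = (1/64)/(1/8) = 1/8;  -(1/64)·log₂(1/8) = 0.0469
  (X=1,Y=1): P(X|Y) = (7/64)/(7/8) = 1/8;  -(7/64)·log₂(1/8) = 0.3281
H(X|Y) = 0.0211 + 0.1475 + 0.0469 + 0.3281
  = 0.5436 bits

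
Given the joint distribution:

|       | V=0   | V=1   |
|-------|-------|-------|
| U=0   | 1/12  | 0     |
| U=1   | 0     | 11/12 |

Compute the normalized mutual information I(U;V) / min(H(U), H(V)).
Marginal P(U) (row sums):
  P(U=0) = 1/12 + 0 = 1/12
  P(U=1) = 0 + 11/12 = 11/12
Marginal P(V) (column sums):
  P(V=0) = 1/12 + 0 = 1/12
  P(V=1) = 0 + 11/12 = 11/12

H(U) = -[(1/12)·log₂(1/12) + (11/12)·log₂(11/12)]
  = 0.2987 + 0.1151
  = 0.4138 bits
H(V) = -[(1/12)·log₂(1/12) + (11/12)·log₂(11/12)]
  = 0.2987 + 0.1151
  = 0.4138 bits
H(U,V) = -[(1/12)·log₂(1/12) + (11/12)·log₂(11/12)]
  = 0.2987 + 0.1151
  = 0.4138 bits

I(U;V) = H(U) + H(V) - H(U,V)
  = 0.4138 + 0.4138 - 0.4138
  = 0.4138 bits

min(H(U), H(V)) = min(0.4138, 0.4138) = 0.4138 bits
Normalized MI = 0.4138 / 0.4138 = 1.0000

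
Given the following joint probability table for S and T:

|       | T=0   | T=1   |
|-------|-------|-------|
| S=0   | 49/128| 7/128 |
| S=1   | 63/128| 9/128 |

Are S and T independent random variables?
Marginal P(S) (row sums):
  P(S=0) = 49/128 + 7/128 = 7/16
  P(S=1) = 63/128 + 9/128 = 9/16
Marginal P(T) (column sums):
  P(T=0) = 49/128 + 63/128 = 7/8
  P(T=1) = 7/128 + 9/128 = 1/8

S and T are independent iff P(S=i,T=j) = P(S=i)·P(T=j) for every cell.
  P(S=0)·P(T=0) = 7/16 × 7/8 = 49/128 = P(S=0,T=0) ✓
  P(S=0)·P(T=1) = 7/16 × 1/8 = 7/128 = P(S=0,T=1) ✓
  P(S=1)·P(T=0) = 9/16 × 7/8 = 63/128 = P(S=1,T=0) ✓
  P(S=1)·P(T=1) = 9/16 × 1/8 = 9/128 = P(S=1,T=1) ✓

Yes, S and T are independent: every cell factors, so I(S;T) = 0 bits.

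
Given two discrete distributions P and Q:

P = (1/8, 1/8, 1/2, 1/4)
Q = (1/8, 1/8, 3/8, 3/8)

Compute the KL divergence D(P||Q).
D(P||Q) = Σ P(i) log₂(P(i)/Q(i))
  i=0: (1/8) × log₂((1/8)/(1/8)) = (1/8) × log₂(1) = 0.0000
  i=1: (1/8) × log₂((1/8)/(1/8)) = (1/8) × log₂(1) = 0.0000
  i=2: (1/2) × log₂((1/2)/(3/8)) = (1/2) × log₂(4/3) = 0.2075
  i=3: (1/4) × log₂((1/4)/(3/8)) = (1/4) × log₂(2/3) = -0.1462
D(P||Q) = 0.0000 + 0.0000 + 0.2075 - 0.1462
  = 0.0613 bits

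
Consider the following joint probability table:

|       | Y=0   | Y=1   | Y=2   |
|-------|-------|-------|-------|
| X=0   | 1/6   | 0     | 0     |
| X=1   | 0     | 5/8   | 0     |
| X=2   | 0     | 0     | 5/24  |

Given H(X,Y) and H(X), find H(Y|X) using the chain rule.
From the chain rule: H(X,Y) = H(X) + H(Y|X)
Therefore: H(Y|X) = H(X,Y) - H(X)

H(X,Y) = -[(1/6)·log₂(1/6) + (5/8)·log₂(5/8) + (5/24)·log₂(5/24)]
  = 0.4308 + 0.4238 + 0.4715
  = 1.3261 bits
Marginal P(X) (row sums):
  P(X=0) = 1/6 + 0 + 0 = 1/6
  P(X=1) = 0 + 5/8 + 0 = 5/8
  P(X=2) = 0 + 0 + 5/24 = 5/24
H(X) = -[(1/6)·log₂(1/6) + (5/8)·log₂(5/8) + (5/24)·log₂(5/24)]
  = 0.4308 + 0.4238 + 0.4715
  = 1.3261 bits

H(Y|X) = 1.3261 - 1.3261 = 0.0000 bits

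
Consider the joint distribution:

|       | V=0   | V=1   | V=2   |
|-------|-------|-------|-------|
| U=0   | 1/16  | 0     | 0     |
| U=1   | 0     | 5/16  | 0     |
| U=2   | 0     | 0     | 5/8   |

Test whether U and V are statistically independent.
Marginal P(U) (row sums):
  P(U=0) = 1/16 + 0 + 0 = 1/16
  P(U=1) = 0 + 5/16 + 0 = 5/16
  P(U=2) = 0 + 0 + 5/8 = 5/8
Marginal P(V) (column sums):
  P(V=0) = 1/16 + 0 + 0 = 1/16
  P(V=1) = 0 + 5/16 + 0 = 5/16
  P(V=2) = 0 + 0 + 5/8 = 5/8

U and V are independent iff P(U=i,V=j) = P(U=i)·P(V=j) for every cell.
  P(U=0)·P(V=0) = 1/16 × 1/16 = 1/256, but P(U=0,V=0) = 1/16 ✗

No, U and V are not independent. Quantitatively, I(U;V) > 0:

H(U) = -[(1/16)·log₂(1/16) + (5/16)·log₂(5/16) + (5/8)·log₂(5/8)]
  = 0.2500 + 0.5244 + 0.4238
  = 1.1982 bits
H(V) = -[(1/16)·log₂(1/16) + (5/16)·log₂(5/16) + (5/8)·log₂(5/8)]
  = 0.2500 + 0.5244 + 0.4238
  = 1.1982 bits
H(U,V) = -[(1/16)·log₂(1/16) + (5/16)·log₂(5/16) + (5/8)·log₂(5/8)]
  = 0.2500 + 0.5244 + 0.4238
  = 1.1982 bits
I(U;V) = H(U) + H(V) - H(U,V) = 1.1982 + 1.1982 - 1.1982 = 1.1982 bits > 0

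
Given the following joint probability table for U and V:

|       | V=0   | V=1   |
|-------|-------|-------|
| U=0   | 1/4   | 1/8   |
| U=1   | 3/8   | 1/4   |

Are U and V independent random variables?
Marginal P(U) (row sums):
  P(U=0) = 1/4 + 1/8 = 3/8
  P(U=1) = 3/8 + 1/4 = 5/8
Marginal P(V) (column sums):
  P(V=0) = 1/4 + 3/8 = 5/8
  P(V=1) = 1/8 + 1/4 = 3/8

U and V are independent iff P(U=i,V=j) = P(U=i)·P(V=j) for every cell.
  P(U=0)·P(V=0) = 3/8 × 5/8 = 15/64, but P(U=0,V=0) = 1/4 ✗

No, U and V are not independent. Quantitatively, I(U;V) > 0:

H(U) = -[(3/8)·log₂(3/8) + (5/8)·log₂(5/8)]
  = 0.5306 + 0.4238
  = 0.9544 bits
H(V) = -[(5/8)·log₂(5/8) + (3/8)·log₂(3/8)]
  = 0.4238 + 0.5306
  = 0.9544 bits
H(U,V) = -[(1/4)·log₂(1/4) + (1/8)·log₂(1/8) + (3/8)·log₂(3/8) + (1/4)·log₂(1/4)]
  = 0.5000 + 0.3750 + 0.5306 + 0.5000
  = 1.9056 bits
I(U;V) = H(U) + H(V) - H(U,V) = 0.9544 + 0.9544 - 1.9056 = 0.0032 bits > 0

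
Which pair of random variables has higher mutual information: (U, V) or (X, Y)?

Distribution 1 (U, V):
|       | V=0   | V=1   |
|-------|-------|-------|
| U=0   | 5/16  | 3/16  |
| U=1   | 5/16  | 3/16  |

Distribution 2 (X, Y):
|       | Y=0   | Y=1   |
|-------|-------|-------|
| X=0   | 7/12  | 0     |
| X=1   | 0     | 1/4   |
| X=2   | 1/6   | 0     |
Distribution 1 (U, V):
Marginal P(U) (row sums):
  P(U=0) = 5/16 + 3/16 = 1/2
  P(U=1) = 5/16 + 3/16 = 1/2
Marginal P(V) (column sums):
  P(V=0) = 5/16 + 5/16 = 5/8
  P(V=1) = 3/16 + 3/16 = 3/8

H(U) = -[(1/2)·log₂(1/2) + (1/2)·log₂(1/2)]
  = 0.5000 + 0.5000
  = 1.0000 bits
H(V) = -[(5/8)·log₂(5/8) + (3/8)·log₂(3/8)]
  = 0.4238 + 0.5306
  = 0.9544 bits
H(U,V) = -[(5/16)·log₂(5/16) + (3/16)·log₂(3/16) + (5/16)·log₂(5/16) + (3/16)·log₂(3/16)]
  = 0.5244 + 0.4528 + 0.5244 + 0.4528
  = 1.9544 bits

I(U;V) = H(U) + H(V) - H(U,V)
  = 1.0000 + 0.9544 - 1.9544
  = 0.0000 bits

Distribution 2 (X, Y):
Marginal P(X) (row sums):
  P(X=0) = 7/12 + 0 = 7/12
  P(X=1) = 0 + 1/4 = 1/4
  P(X=2) = 1/6 + 0 = 1/6
Marginal P(Y) (column sums):
  P(Y=0) = 7/12 + 0 + 1/6 = 3/4
  P(Y=1) = 0 + 1/4 + 0 = 1/4

H(X) = -[(7/12)·log₂(7/12) + (1/4)·log₂(1/4) + (1/6)·log₂(1/6)]
  = 0.4536 + 0.5000 + 0.4308
  = 1.3844 bits
H(Y) = -[(3/4)·log₂(3/4) + (1/4)·log₂(1/4)]
  = 0.3113 + 0.5000
  = 0.8113 bits
H(X,Y) = -[(7/12)·log₂(7/12) + (1/4)·log₂(1/4) + (1/6)·log₂(1/6)]
  = 0.4536 + 0.5000 + 0.4308
  = 1.3844 bits

I(X;Y) = H(X) + H(Y) - H(X,Y)
  = 1.3844 + 0.8113 - 1.3844
  = 0.8113 bits

I(X;Y) = 0.8113 bits > I(U;V) = 0.0000 bits, so (X, Y) has the higher mutual information (stronger dependence).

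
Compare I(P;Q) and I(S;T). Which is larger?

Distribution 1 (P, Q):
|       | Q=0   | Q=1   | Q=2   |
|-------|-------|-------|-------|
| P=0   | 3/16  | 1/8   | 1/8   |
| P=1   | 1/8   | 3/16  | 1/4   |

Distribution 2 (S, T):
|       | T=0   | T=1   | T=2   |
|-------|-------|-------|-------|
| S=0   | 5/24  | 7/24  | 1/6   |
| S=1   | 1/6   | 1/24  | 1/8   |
Distribution 1 (P, Q):
Marginal P(P) (row sums):
  P(P=0) = 3/16 + 1/8 + 1/8 = 7/16
  P(P=1) = 1/8 + 3/16 + 1/4 = 9/16
Marginal P(Q) (column sums):
  P(Q=0) = 3/16 + 1/8 = 5/16
  P(Q=1) = 1/8 + 3/16 = 5/16
  P(Q=2) = 1/8 + 1/4 = 3/8

H(P) = -[(7/16)·log₂(7/16) + (9/16)·log₂(9/16)]
  = 0.5218 + 0.4669
  = 0.9887 bits
H(Q) = -[(5/16)·log₂(5/16) + (5/16)·log₂(5/16) + (3/8)·log₂(3/8)]
  = 0.5244 + 0.5244 + 0.5306
  = 1.5794 bits
H(P,Q) = -[(3/16)·log₂(3/16) + (1/8)·log₂(1/8) + (1/8)·log₂(1/8) + (1/8)·log₂(1/8) + (3/16)·log₂(3/16) + (1/4)·log₂(1/4)]
  = 0.4528 + 0.3750 + 0.3750 + 0.3750 + 0.4528 + 0.5000
  = 2.5306 bits

I(P;Q) = H(P) + H(Q) - H(P,Q)
  = 0.9887 + 1.5794 - 2.5306
  = 0.0375 bits

Distribution 2 (S, T):
Marginal P(S) (row sums):
  P(S=0) = 5/24 + 7/24 + 1/6 = 2/3
  P(S=1) = 1/6 + 1/24 + 1/8 = 1/3
Marginal P(T) (column sums):
  P(T=0) = 5/24 + 1/6 = 3/8
  P(T=1) = 7/24 + 1/24 = 1/3
  P(T=2) = 1/6 + 1/8 = 7/24

H(S) = -[(2/3)·log₂(2/3) + (1/3)·log₂(1/3)]
  = 0.3900 + 0.5283
  = 0.9183 bits
H(T) = -[(3/8)·log₂(3/8) + (1/3)·log₂(1/3) + (7/24)·log₂(7/24)]
  = 0.5306 + 0.5283 + 0.5185
  = 1.5774 bits
H(S,T) = -[(5/24)·log₂(5/24) + (7/24)·log₂(7/24) + (1/6)·log₂(1/6) + (1/6)·log₂(1/6) + (1/24)·log₂(1/24) + (1/8)·log₂(1/8)]
  = 0.4715 + 0.5185 + 0.4308 + 0.4308 + 0.1910 + 0.3750
  = 2.4176 bits

I(S;T) = H(S) + H(T) - H(S,T)
  = 0.9183 + 1.5774 - 2.4176
  = 0.0781 bits

I(S;T) = 0.0781 bits > I(P;Q) = 0.0375 bits, so (S, T) has the higher mutual information (stronger dependence).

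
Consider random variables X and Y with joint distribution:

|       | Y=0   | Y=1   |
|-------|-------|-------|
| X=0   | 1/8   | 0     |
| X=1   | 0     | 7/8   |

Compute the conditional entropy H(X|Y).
Marginal P(Y) (column sums):
  P(Y=0) = 1/8 + 0 = 1/8
  P(Y=1) = 0 + 7/8 = 7/8

H(X|Y) = -Σ P(X,Y)·log₂ P(X|Y), where P(X|Y) = P(X,Y) / P(Y)
  (cells with P(X,Y) = 0 contribute 0)
  (X=0,Y=0): P(X|Y) = (1/8)/(1/8) = 1;  -(1/8)·log₂(1) = 0.0000
  (X=1,Y=1): P(X|Y) = (7/8)/(7/8) = 1;  -(7/8)·log₂(1) = 0.0000
H(X|Y) = 0.0000 + 0.0000
  = 0.0000 bits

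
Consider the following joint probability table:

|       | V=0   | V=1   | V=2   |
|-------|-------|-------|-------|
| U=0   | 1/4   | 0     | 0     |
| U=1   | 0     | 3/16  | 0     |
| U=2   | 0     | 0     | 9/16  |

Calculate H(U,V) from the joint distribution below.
H(U,V) = -Σ P(U,V) log₂ P(U,V), summed over the non-zero cells:
H(U,V) = -[(1/4)·log₂(1/4) + (3/16)·log₂(3/16) + (9/16)·log₂(9/16)]
  = 0.5000 + 0.4528 + 0.4669
  = 1.4197 bits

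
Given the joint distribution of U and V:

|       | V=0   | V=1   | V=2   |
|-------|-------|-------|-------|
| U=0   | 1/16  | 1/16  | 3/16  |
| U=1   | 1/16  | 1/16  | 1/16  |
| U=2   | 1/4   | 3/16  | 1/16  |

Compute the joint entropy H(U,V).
H(U,V) = -Σ P(U,V) log₂ P(U,V), summed over the non-zero cells:
H(U,V) = -[(1/16)·log₂(1/16) + (1/16)·log₂(1/16) + (3/16)·log₂(3/16) + (1/16)·log₂(1/16) + (1/16)·log₂(1/16) + (1/16)·log₂(1/16) + (1/4)·log₂(1/4) + (3/16)·log₂(3/16) + (1/16)·log₂(1/16)]
  = 0.2500 + 0.2500 + 0.4528 + 0.2500 + 0.2500 + 0.2500 + 0.5000 + 0.4528 + 0.2500
  = 2.9056 bits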